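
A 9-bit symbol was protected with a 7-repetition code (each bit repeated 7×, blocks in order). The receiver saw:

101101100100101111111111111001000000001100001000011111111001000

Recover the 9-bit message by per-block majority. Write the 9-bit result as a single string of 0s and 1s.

101100010

Block 1 (1011011): 5 ones → 1
Block 2 (0010010): 2 ones → 0
Block 3 (1111111): 7 ones → 1
Block 4 (1111110): 6 ones → 1
Block 5 (0100000): 1 one → 0
Block 6 (0001100): 2 ones → 0
Block 7 (0010000): 1 one → 0
Block 8 (1111111): 7 ones → 1
Block 9 (1001000): 2 ones → 0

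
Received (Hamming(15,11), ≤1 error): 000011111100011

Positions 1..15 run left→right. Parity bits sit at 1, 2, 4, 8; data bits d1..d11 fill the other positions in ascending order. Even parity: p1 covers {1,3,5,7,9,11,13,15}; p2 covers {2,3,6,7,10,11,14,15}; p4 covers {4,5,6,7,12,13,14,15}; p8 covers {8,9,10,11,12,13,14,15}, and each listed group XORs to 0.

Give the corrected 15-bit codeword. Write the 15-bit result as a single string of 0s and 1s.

s1 (pos 1,3,5,7,9,11,13,15): 0⊕0⊕1⊕1⊕1⊕0⊕0⊕1 = 0
s2 (pos 2,3,6,7,10,11,14,15): 0⊕0⊕1⊕1⊕1⊕0⊕1⊕1 = 1
s4 (pos 4,5,6,7,12,13,14,15): 0⊕1⊕1⊕1⊕0⊕0⊕1⊕1 = 1
s8 (pos 8,9,10,11,12,13,14,15): 1⊕1⊕1⊕0⊕0⊕0⊕1⊕1 = 1
Syndrome s8…s1 = 1110 → error at position 14.
Flip position 14: 000011111100011 → 000011111100001

000011111100001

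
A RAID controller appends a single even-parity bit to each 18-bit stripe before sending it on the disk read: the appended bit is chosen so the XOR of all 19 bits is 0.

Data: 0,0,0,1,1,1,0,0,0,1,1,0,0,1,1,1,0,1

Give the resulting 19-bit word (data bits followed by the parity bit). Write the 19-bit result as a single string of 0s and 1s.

0001110001100111011

XOR of the 18 data bits: 0⊕0⊕0⊕1⊕1⊕1⊕0⊕0⊕0⊕1⊕1⊕0⊕0⊕1⊕1⊕1⊕0⊕1 = 1
Parity bit = 1 (so all 19 bits XOR to 0).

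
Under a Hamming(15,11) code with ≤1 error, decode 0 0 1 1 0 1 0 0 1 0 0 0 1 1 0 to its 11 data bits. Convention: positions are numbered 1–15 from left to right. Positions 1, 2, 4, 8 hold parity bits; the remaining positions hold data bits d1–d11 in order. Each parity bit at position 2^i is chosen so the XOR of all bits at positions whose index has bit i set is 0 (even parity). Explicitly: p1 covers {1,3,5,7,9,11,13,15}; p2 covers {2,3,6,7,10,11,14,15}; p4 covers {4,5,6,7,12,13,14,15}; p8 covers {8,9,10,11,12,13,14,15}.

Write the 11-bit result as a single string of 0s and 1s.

10101010110

s1 (pos 1,3,5,7,9,11,13,15): 0⊕1⊕0⊕0⊕1⊕0⊕1⊕0 = 1
s2 (pos 2,3,6,7,10,11,14,15): 0⊕1⊕1⊕0⊕0⊕0⊕1⊕0 = 1
s4 (pos 4,5,6,7,12,13,14,15): 1⊕0⊕1⊕0⊕0⊕1⊕1⊕0 = 0
s8 (pos 8,9,10,11,12,13,14,15): 0⊕1⊕0⊕0⊕0⊕1⊕1⊕0 = 1
Syndrome s8…s1 = 1011 → error at position 11.
Flip position 11: 001101001000110 → 001101001010110
Read data bits from positions 3,5,6,7,9,10,11,12,13,14,15: 10101010110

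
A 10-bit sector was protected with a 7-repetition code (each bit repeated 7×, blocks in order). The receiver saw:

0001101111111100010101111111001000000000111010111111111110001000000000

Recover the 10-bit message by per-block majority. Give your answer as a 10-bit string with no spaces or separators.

0101001100

Block 1 (0001101): 3 ones → 0
Block 2 (1111111): 7 ones → 1
Block 3 (0001010): 2 ones → 0
Block 4 (1111111): 7 ones → 1
Block 5 (0010000): 1 one → 0
Block 6 (0000011): 2 ones → 0
Block 7 (1010111): 5 ones → 1
Block 8 (1111111): 7 ones → 1
Block 9 (1000100): 2 ones → 0
Block 10 (0000000): 0 ones → 0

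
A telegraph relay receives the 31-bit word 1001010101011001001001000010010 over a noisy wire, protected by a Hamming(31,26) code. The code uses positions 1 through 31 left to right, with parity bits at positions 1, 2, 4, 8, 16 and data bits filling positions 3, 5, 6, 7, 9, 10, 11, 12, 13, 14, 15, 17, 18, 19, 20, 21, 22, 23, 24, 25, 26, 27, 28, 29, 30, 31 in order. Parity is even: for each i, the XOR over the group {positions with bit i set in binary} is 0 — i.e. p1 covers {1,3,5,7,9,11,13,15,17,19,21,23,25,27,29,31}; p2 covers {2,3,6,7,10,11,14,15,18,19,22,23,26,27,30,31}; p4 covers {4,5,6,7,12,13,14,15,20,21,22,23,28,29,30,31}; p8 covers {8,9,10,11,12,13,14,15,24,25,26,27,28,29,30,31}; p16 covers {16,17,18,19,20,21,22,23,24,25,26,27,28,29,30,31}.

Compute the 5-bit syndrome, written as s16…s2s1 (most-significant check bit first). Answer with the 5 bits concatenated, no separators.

s1 (pos 1,3,5,7,9,11,13,15,17,19,21,23,25,27,29,31): 1⊕0⊕0⊕0⊕0⊕0⊕1⊕0⊕0⊕1⊕0⊕0⊕0⊕1⊕0⊕0 = 0
s2 (pos 2,3,6,7,10,11,14,15,18,19,22,23,26,27,30,31): 0⊕0⊕1⊕0⊕1⊕0⊕0⊕0⊕0⊕1⊕1⊕0⊕0⊕1⊕1⊕0 = 0
s4 (pos 4,5,6,7,12,13,14,15,20,21,22,23,28,29,30,31): 1⊕0⊕1⊕0⊕1⊕1⊕0⊕0⊕0⊕0⊕1⊕0⊕0⊕0⊕1⊕0 = 0
s8 (pos 8,9,10,11,12,13,14,15,24,25,26,27,28,29,30,31): 1⊕0⊕1⊕0⊕1⊕1⊕0⊕0⊕0⊕0⊕0⊕1⊕0⊕0⊕1⊕0 = 0
s16 (pos 16,17,18,19,20,21,22,23,24,25,26,27,28,29,30,31): 1⊕0⊕0⊕1⊕0⊕0⊕1⊕0⊕0⊕0⊕0⊕1⊕0⊕0⊕1⊕0 = 1
Syndrome s16…s1 = 10000 → error at position 16.

10000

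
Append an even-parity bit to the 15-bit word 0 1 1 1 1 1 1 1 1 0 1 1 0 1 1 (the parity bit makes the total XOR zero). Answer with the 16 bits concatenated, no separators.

0111111110110110

XOR of the 15 data bits: 0⊕1⊕1⊕1⊕1⊕1⊕1⊕1⊕1⊕0⊕1⊕1⊕0⊕1⊕1 = 0
Parity bit = 0 (so all 16 bits XOR to 0).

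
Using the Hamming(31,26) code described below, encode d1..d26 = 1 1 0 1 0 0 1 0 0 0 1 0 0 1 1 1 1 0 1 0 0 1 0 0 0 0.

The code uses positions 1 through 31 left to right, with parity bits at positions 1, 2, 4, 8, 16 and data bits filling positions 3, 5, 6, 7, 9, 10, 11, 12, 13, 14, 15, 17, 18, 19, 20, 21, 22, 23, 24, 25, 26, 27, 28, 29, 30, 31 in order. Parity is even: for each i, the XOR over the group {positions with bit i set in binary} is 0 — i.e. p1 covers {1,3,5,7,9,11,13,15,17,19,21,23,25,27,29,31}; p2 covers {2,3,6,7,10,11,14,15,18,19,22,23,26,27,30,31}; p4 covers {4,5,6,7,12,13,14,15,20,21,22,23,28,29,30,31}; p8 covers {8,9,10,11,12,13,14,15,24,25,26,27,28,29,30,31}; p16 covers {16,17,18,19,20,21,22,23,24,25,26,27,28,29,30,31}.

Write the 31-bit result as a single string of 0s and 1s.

Place data at non-parity positions: p1 p2 1 p4 1 0 1 p8 0 0 1 0 0 0 1 p16 0 0 1 1 1 1 0 1 0 0 1 0 0 0 0
p1 (pos 1,3,5,7,9,11,13,15,17,19,21,23,25,27,29,31): XOR of data positions = 1⊕1⊕1⊕0⊕1⊕0⊕1⊕0⊕1⊕1⊕0⊕0⊕1⊕0⊕0 = 0
p2 (pos 2,3,6,7,10,11,14,15,18,19,22,23,26,27,30,31): XOR of data positions = 1⊕0⊕1⊕0⊕1⊕0⊕1⊕0⊕1⊕1⊕0⊕0⊕1⊕0⊕0 = 1
p4 (pos 4,5,6,7,12,13,14,15,20,21,22,23,28,29,30,31): XOR of data positions = 1⊕0⊕1⊕0⊕0⊕0⊕1⊕1⊕1⊕1⊕0⊕0⊕0⊕0⊕0 = 0
p8 (pos 8,9,10,11,12,13,14,15,24,25,26,27,28,29,30,31): XOR of data positions = 0⊕0⊕1⊕0⊕0⊕0⊕1⊕1⊕0⊕0⊕1⊕0⊕0⊕0⊕0 = 0
p16 (pos 16,17,18,19,20,21,22,23,24,25,26,27,28,29,30,31): XOR of data positions = 0⊕0⊕1⊕1⊕1⊕1⊕0⊕1⊕0⊕0⊕1⊕0⊕0⊕0⊕0 = 0
Codeword: 0110101000100010001111010010000

0110101000100010001111010010000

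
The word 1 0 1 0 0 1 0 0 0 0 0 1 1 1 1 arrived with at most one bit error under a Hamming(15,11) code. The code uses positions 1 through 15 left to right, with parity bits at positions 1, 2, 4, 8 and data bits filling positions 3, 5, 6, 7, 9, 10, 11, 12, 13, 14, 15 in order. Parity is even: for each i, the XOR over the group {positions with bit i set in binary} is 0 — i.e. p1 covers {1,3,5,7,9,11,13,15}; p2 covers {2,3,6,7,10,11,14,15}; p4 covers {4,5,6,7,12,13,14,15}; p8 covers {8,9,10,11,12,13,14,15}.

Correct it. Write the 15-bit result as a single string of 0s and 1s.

s1 (pos 1,3,5,7,9,11,13,15): 1⊕1⊕0⊕0⊕0⊕0⊕1⊕1 = 0
s2 (pos 2,3,6,7,10,11,14,15): 0⊕1⊕1⊕0⊕0⊕0⊕1⊕1 = 0
s4 (pos 4,5,6,7,12,13,14,15): 0⊕0⊕1⊕0⊕1⊕1⊕1⊕1 = 1
s8 (pos 8,9,10,11,12,13,14,15): 0⊕0⊕0⊕0⊕1⊕1⊕1⊕1 = 0
Syndrome s8…s1 = 0100 → error at position 4.
Flip position 4: 101001000001111 → 101101000001111

101101000001111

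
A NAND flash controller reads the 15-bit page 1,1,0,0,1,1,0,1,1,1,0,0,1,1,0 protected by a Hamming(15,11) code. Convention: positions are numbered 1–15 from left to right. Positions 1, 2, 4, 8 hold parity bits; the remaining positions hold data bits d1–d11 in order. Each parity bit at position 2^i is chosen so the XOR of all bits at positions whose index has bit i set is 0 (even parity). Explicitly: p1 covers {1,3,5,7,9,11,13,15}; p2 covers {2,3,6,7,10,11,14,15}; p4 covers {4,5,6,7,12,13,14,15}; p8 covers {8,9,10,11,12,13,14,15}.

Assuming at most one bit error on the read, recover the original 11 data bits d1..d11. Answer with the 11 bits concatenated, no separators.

s1 (pos 1,3,5,7,9,11,13,15): 1⊕0⊕1⊕0⊕1⊕0⊕1⊕0 = 0
s2 (pos 2,3,6,7,10,11,14,15): 1⊕0⊕1⊕0⊕1⊕0⊕1⊕0 = 0
s4 (pos 4,5,6,7,12,13,14,15): 0⊕1⊕1⊕0⊕0⊕1⊕1⊕0 = 0
s8 (pos 8,9,10,11,12,13,14,15): 1⊕1⊕1⊕0⊕0⊕1⊕1⊕0 = 1
Syndrome s8…s1 = 1000 → error at position 8.
Flip position 8: 110011011100110 → 110011001100110
Read data bits from positions 3,5,6,7,9,10,11,12,13,14,15: 01101100110

01101100110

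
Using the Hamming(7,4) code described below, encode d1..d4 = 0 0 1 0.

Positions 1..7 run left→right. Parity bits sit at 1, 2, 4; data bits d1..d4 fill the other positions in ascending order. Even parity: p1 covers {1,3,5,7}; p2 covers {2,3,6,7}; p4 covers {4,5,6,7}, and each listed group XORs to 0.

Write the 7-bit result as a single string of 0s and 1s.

Place data at non-parity positions: p1 p2 0 p4 0 1 0
p1 (pos 1,3,5,7): XOR of data positions = 0⊕0⊕0 = 0
p2 (pos 2,3,6,7): XOR of data positions = 0⊕1⊕0 = 1
p4 (pos 4,5,6,7): XOR of data positions = 0⊕1⊕0 = 1
Codeword: 0101010

0101010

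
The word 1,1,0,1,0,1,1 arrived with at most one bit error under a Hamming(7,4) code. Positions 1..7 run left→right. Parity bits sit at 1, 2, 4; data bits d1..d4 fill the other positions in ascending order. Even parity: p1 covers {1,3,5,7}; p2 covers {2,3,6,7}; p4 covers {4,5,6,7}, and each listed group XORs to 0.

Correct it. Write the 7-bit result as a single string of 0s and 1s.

s1 (pos 1,3,5,7): 1⊕0⊕0⊕1 = 0
s2 (pos 2,3,6,7): 1⊕0⊕1⊕1 = 1
s4 (pos 4,5,6,7): 1⊕0⊕1⊕1 = 1
Syndrome s4…s1 = 110 → error at position 6.
Flip position 6: 1101011 → 1101001

1101001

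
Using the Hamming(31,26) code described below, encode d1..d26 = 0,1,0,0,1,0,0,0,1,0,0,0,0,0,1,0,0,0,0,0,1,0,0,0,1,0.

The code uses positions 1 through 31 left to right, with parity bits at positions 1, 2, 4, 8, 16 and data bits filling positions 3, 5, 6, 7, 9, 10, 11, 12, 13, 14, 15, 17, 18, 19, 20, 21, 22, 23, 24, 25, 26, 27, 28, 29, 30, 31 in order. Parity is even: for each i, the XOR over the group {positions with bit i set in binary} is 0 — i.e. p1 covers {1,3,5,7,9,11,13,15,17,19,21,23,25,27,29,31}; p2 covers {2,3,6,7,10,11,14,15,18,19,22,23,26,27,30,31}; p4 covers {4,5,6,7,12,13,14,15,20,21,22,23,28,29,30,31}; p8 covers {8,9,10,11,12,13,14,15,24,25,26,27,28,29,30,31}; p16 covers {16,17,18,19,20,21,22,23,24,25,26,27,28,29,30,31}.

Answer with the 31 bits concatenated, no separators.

1000100010001001000100000100010

Place data at non-parity positions: p1 p2 0 p4 1 0 0 p8 1 0 0 0 1 0 0 p16 0 0 0 1 0 0 0 0 0 1 0 0 0 1 0
p1 (pos 1,3,5,7,9,11,13,15,17,19,21,23,25,27,29,31): XOR of data positions = 0⊕1⊕0⊕1⊕0⊕1⊕0⊕0⊕0⊕0⊕0⊕0⊕0⊕0⊕0 = 1
p2 (pos 2,3,6,7,10,11,14,15,18,19,22,23,26,27,30,31): XOR of data positions = 0⊕0⊕0⊕0⊕0⊕0⊕0⊕0⊕0⊕0⊕0⊕1⊕0⊕1⊕0 = 0
p4 (pos 4,5,6,7,12,13,14,15,20,21,22,23,28,29,30,31): XOR of data positions = 1⊕0⊕0⊕0⊕1⊕0⊕0⊕1⊕0⊕0⊕0⊕0⊕0⊕1⊕0 = 0
p8 (pos 8,9,10,11,12,13,14,15,24,25,26,27,28,29,30,31): XOR of data positions = 1⊕0⊕0⊕0⊕1⊕0⊕0⊕0⊕0⊕1⊕0⊕0⊕0⊕1⊕0 = 0
p16 (pos 16,17,18,19,20,21,22,23,24,25,26,27,28,29,30,31): XOR of data positions = 0⊕0⊕0⊕1⊕0⊕0⊕0⊕0⊕0⊕1⊕0⊕0⊕0⊕1⊕0 = 1
Codeword: 1000100010001001000100000100010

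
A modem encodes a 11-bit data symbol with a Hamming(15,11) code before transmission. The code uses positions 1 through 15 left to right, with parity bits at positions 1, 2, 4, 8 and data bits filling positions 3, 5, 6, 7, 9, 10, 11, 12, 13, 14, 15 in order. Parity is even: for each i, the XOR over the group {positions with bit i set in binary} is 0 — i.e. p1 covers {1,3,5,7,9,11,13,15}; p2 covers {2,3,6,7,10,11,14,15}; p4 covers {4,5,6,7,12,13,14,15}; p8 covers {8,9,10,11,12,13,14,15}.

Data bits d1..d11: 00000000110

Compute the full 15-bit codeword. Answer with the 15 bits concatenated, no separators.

Place data at non-parity positions: p1 p2 0 p4 0 0 0 p8 0 0 0 0 1 1 0
p1 (pos 1,3,5,7,9,11,13,15): XOR of data positions = 0⊕0⊕0⊕0⊕0⊕1⊕0 = 1
p2 (pos 2,3,6,7,10,11,14,15): XOR of data positions = 0⊕0⊕0⊕0⊕0⊕1⊕0 = 1
p4 (pos 4,5,6,7,12,13,14,15): XOR of data positions = 0⊕0⊕0⊕0⊕1⊕1⊕0 = 0
p8 (pos 8,9,10,11,12,13,14,15): XOR of data positions = 0⊕0⊕0⊕0⊕1⊕1⊕0 = 0
Codeword: 110000000000110

110000000000110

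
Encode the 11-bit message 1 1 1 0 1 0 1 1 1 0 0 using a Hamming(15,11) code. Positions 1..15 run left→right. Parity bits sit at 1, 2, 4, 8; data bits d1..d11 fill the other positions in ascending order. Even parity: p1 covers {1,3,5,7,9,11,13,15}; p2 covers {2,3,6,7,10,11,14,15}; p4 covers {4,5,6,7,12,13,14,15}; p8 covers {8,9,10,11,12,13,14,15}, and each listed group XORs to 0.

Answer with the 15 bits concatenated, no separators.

111011001011100

Place data at non-parity positions: p1 p2 1 p4 1 1 0 p8 1 0 1 1 1 0 0
p1 (pos 1,3,5,7,9,11,13,15): XOR of data positions = 1⊕1⊕0⊕1⊕1⊕1⊕0 = 1
p2 (pos 2,3,6,7,10,11,14,15): XOR of data positions = 1⊕1⊕0⊕0⊕1⊕0⊕0 = 1
p4 (pos 4,5,6,7,12,13,14,15): XOR of data positions = 1⊕1⊕0⊕1⊕1⊕0⊕0 = 0
p8 (pos 8,9,10,11,12,13,14,15): XOR of data positions = 1⊕0⊕1⊕1⊕1⊕0⊕0 = 0
Codeword: 111011001011100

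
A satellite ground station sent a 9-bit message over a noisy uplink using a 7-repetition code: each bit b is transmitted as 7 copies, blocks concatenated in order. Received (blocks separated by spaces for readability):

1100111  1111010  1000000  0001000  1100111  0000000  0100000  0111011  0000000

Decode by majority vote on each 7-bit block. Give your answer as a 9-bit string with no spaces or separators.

Block 1 (1100111): 5 ones → 1
Block 2 (1111010): 5 ones → 1
Block 3 (1000000): 1 one → 0
Block 4 (0001000): 1 one → 0
Block 5 (1100111): 5 ones → 1
Block 6 (0000000): 0 ones → 0
Block 7 (0100000): 1 one → 0
Block 8 (0111011): 5 ones → 1
Block 9 (0000000): 0 ones → 0

110010010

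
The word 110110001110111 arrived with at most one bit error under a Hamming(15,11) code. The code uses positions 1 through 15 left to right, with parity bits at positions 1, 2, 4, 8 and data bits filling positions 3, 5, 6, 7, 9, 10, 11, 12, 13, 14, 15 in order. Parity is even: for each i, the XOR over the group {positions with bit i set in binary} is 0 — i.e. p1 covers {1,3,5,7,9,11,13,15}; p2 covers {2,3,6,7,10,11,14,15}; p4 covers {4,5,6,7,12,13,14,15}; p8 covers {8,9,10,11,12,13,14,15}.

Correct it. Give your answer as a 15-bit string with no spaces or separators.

110111001110111

s1 (pos 1,3,5,7,9,11,13,15): 1⊕0⊕1⊕0⊕1⊕1⊕1⊕1 = 0
s2 (pos 2,3,6,7,10,11,14,15): 1⊕0⊕0⊕0⊕1⊕1⊕1⊕1 = 1
s4 (pos 4,5,6,7,12,13,14,15): 1⊕1⊕0⊕0⊕0⊕1⊕1⊕1 = 1
s8 (pos 8,9,10,11,12,13,14,15): 0⊕1⊕1⊕1⊕0⊕1⊕1⊕1 = 0
Syndrome s8…s1 = 0110 → error at position 6.
Flip position 6: 110110001110111 → 110111001110111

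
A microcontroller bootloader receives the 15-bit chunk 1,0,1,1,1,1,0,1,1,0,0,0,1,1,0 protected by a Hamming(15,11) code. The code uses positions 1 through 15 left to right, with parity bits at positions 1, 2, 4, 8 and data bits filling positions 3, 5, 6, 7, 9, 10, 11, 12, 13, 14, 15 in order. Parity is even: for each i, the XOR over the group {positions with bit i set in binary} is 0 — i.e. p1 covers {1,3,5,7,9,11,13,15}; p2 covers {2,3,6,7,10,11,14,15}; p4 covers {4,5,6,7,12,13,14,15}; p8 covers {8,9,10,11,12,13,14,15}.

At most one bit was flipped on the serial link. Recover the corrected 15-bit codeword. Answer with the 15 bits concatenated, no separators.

101111111000110

s1 (pos 1,3,5,7,9,11,13,15): 1⊕1⊕1⊕0⊕1⊕0⊕1⊕0 = 1
s2 (pos 2,3,6,7,10,11,14,15): 0⊕1⊕1⊕0⊕0⊕0⊕1⊕0 = 1
s4 (pos 4,5,6,7,12,13,14,15): 1⊕1⊕1⊕0⊕0⊕1⊕1⊕0 = 1
s8 (pos 8,9,10,11,12,13,14,15): 1⊕1⊕0⊕0⊕0⊕1⊕1⊕0 = 0
Syndrome s8…s1 = 0111 → error at position 7.
Flip position 7: 101111011000110 → 101111111000110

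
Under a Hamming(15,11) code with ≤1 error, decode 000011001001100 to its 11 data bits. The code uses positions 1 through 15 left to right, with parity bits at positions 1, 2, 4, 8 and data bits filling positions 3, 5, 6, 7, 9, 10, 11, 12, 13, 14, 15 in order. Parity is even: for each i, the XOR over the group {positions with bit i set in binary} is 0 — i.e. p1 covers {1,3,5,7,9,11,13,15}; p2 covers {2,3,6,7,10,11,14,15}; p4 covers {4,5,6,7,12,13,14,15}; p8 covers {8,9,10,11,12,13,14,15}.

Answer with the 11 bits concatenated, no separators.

01101011100

s1 (pos 1,3,5,7,9,11,13,15): 0⊕0⊕1⊕0⊕1⊕0⊕1⊕0 = 1
s2 (pos 2,3,6,7,10,11,14,15): 0⊕0⊕1⊕0⊕0⊕0⊕0⊕0 = 1
s4 (pos 4,5,6,7,12,13,14,15): 0⊕1⊕1⊕0⊕1⊕1⊕0⊕0 = 0
s8 (pos 8,9,10,11,12,13,14,15): 0⊕1⊕0⊕0⊕1⊕1⊕0⊕0 = 1
Syndrome s8…s1 = 1011 → error at position 11.
Flip position 11: 000011001001100 → 000011001011100
Read data bits from positions 3,5,6,7,9,10,11,12,13,14,15: 01101011100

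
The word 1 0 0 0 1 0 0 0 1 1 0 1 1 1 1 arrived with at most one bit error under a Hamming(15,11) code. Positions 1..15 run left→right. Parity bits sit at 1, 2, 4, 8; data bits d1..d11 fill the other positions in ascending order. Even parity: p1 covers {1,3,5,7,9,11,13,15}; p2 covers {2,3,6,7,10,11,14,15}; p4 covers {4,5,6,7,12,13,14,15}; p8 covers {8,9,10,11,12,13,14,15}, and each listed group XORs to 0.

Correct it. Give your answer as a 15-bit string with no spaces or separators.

s1 (pos 1,3,5,7,9,11,13,15): 1⊕0⊕1⊕0⊕1⊕0⊕1⊕1 = 1
s2 (pos 2,3,6,7,10,11,14,15): 0⊕0⊕0⊕0⊕1⊕0⊕1⊕1 = 1
s4 (pos 4,5,6,7,12,13,14,15): 0⊕1⊕0⊕0⊕1⊕1⊕1⊕1 = 1
s8 (pos 8,9,10,11,12,13,14,15): 0⊕1⊕1⊕0⊕1⊕1⊕1⊕1 = 0
Syndrome s8…s1 = 0111 → error at position 7.
Flip position 7: 100010001101111 → 100010101101111

100010101101111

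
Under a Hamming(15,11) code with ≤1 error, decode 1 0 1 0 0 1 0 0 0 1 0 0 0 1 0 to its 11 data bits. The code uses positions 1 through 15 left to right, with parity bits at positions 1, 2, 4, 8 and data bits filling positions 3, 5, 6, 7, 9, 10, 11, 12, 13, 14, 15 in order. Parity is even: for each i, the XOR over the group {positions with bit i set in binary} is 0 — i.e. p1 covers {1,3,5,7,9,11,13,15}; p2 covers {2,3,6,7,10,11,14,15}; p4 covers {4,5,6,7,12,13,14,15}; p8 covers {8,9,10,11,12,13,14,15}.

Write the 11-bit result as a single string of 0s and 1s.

10100100010

s1 (pos 1,3,5,7,9,11,13,15): 1⊕1⊕0⊕0⊕0⊕0⊕0⊕0 = 0
s2 (pos 2,3,6,7,10,11,14,15): 0⊕1⊕1⊕0⊕1⊕0⊕1⊕0 = 0
s4 (pos 4,5,6,7,12,13,14,15): 0⊕0⊕1⊕0⊕0⊕0⊕1⊕0 = 0
s8 (pos 8,9,10,11,12,13,14,15): 0⊕0⊕1⊕0⊕0⊕0⊕1⊕0 = 0
Syndrome s8…s1 = 0000 → no error.
Read data bits from positions 3,5,6,7,9,10,11,12,13,14,15: 10100100010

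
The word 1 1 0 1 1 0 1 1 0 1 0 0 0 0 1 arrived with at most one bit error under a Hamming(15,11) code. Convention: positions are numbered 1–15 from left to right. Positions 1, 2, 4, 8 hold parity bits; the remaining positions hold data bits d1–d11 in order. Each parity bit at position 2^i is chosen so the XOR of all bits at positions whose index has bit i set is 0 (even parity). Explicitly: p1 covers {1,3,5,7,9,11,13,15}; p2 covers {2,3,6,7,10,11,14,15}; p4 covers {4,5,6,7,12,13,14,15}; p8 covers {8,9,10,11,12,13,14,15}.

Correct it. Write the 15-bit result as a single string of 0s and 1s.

s1 (pos 1,3,5,7,9,11,13,15): 1⊕0⊕1⊕1⊕0⊕0⊕0⊕1 = 0
s2 (pos 2,3,6,7,10,11,14,15): 1⊕0⊕0⊕1⊕1⊕0⊕0⊕1 = 0
s4 (pos 4,5,6,7,12,13,14,15): 1⊕1⊕0⊕1⊕0⊕0⊕0⊕1 = 0
s8 (pos 8,9,10,11,12,13,14,15): 1⊕0⊕1⊕0⊕0⊕0⊕0⊕1 = 1
Syndrome s8…s1 = 1000 → error at position 8.
Flip position 8: 110110110100001 → 110110100100001

110110100100001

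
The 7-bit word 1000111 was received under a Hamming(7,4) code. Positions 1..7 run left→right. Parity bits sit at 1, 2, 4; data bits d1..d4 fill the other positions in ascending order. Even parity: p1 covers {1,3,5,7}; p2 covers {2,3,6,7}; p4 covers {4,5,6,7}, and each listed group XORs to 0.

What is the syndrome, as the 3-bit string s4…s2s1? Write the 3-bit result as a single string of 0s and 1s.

s1 (pos 1,3,5,7): 1⊕0⊕1⊕1 = 1
s2 (pos 2,3,6,7): 0⊕0⊕1⊕1 = 0
s4 (pos 4,5,6,7): 0⊕1⊕1⊕1 = 1
Syndrome s4…s1 = 101 → error at position 5.

101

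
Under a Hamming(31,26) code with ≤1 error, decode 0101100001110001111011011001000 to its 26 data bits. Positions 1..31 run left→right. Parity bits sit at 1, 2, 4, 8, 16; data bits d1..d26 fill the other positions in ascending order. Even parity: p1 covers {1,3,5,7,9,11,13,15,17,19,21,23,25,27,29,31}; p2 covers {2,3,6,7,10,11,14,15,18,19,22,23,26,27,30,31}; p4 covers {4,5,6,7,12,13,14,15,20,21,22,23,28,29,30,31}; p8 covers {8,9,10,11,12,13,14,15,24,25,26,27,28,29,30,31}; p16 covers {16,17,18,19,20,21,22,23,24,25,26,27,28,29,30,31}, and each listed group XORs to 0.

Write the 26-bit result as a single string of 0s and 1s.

01000111000111011011001000

s1 (pos 1,3,5,7,9,11,13,15,17,19,21,23,25,27,29,31): 0⊕0⊕1⊕0⊕0⊕1⊕0⊕0⊕1⊕1⊕1⊕0⊕1⊕0⊕0⊕0 = 0
s2 (pos 2,3,6,7,10,11,14,15,18,19,22,23,26,27,30,31): 1⊕0⊕0⊕0⊕1⊕1⊕0⊕0⊕1⊕1⊕1⊕0⊕0⊕0⊕0⊕0 = 0
s4 (pos 4,5,6,7,12,13,14,15,20,21,22,23,28,29,30,31): 1⊕1⊕0⊕0⊕1⊕0⊕0⊕0⊕0⊕1⊕1⊕0⊕1⊕0⊕0⊕0 = 0
s8 (pos 8,9,10,11,12,13,14,15,24,25,26,27,28,29,30,31): 0⊕0⊕1⊕1⊕1⊕0⊕0⊕0⊕1⊕1⊕0⊕0⊕1⊕0⊕0⊕0 = 0
s16 (pos 16,17,18,19,20,21,22,23,24,25,26,27,28,29,30,31): 1⊕1⊕1⊕1⊕0⊕1⊕1⊕0⊕1⊕1⊕0⊕0⊕1⊕0⊕0⊕0 = 1
Syndrome s16…s1 = 10000 → error at position 16.
Flip position 16: 0101100001110001111011011001000 → 0101100001110000111011011001000
Read data bits from positions 3,5,6,7,9,10,11,12,13,14,15,17,18,19,20,21,22,23,24,25,26,27,28,29,30,31: 01000111000111011011001000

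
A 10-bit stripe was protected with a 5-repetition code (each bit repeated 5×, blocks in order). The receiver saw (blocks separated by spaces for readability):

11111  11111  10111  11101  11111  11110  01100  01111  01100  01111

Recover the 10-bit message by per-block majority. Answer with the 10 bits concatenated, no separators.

Block 1 (11111): 5 ones → 1
Block 2 (11111): 5 ones → 1
Block 3 (10111): 4 ones → 1
Block 4 (11101): 4 ones → 1
Block 5 (11111): 5 ones → 1
Block 6 (11110): 4 ones → 1
Block 7 (01100): 2 ones → 0
Block 8 (01111): 4 ones → 1
Block 9 (01100): 2 ones → 0
Block 10 (01111): 4 ones → 1

1111110101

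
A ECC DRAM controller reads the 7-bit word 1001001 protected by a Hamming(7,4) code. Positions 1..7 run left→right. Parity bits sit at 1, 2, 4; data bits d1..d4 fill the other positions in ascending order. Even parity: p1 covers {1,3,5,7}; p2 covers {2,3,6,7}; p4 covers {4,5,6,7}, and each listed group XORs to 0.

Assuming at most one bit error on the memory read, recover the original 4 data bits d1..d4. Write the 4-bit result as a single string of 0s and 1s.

s1 (pos 1,3,5,7): 1⊕0⊕0⊕1 = 0
s2 (pos 2,3,6,7): 0⊕0⊕0⊕1 = 1
s4 (pos 4,5,6,7): 1⊕0⊕0⊕1 = 0
Syndrome s4…s1 = 010 → error at position 2.
Flip position 2: 1001001 → 1101001
Read data bits from positions 3,5,6,7: 0001

0001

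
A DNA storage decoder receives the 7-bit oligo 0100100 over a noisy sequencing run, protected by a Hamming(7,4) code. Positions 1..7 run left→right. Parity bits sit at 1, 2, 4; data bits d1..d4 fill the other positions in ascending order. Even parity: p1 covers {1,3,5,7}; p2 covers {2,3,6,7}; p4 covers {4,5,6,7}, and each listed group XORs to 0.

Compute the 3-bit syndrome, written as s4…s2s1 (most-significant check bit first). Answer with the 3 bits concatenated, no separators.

111

s1 (pos 1,3,5,7): 0⊕0⊕1⊕0 = 1
s2 (pos 2,3,6,7): 1⊕0⊕0⊕0 = 1
s4 (pos 4,5,6,7): 0⊕1⊕0⊕0 = 1
Syndrome s4…s1 = 111 → error at position 7.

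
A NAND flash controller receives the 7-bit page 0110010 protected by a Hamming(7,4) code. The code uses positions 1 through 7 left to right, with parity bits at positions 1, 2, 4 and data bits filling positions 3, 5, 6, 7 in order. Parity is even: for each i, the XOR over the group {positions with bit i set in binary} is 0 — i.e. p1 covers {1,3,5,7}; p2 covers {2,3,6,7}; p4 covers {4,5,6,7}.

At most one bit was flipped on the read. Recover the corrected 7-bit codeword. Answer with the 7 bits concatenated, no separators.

0110011

s1 (pos 1,3,5,7): 0⊕1⊕0⊕0 = 1
s2 (pos 2,3,6,7): 1⊕1⊕1⊕0 = 1
s4 (pos 4,5,6,7): 0⊕0⊕1⊕0 = 1
Syndrome s4…s1 = 111 → error at position 7.
Flip position 7: 0110010 → 0110011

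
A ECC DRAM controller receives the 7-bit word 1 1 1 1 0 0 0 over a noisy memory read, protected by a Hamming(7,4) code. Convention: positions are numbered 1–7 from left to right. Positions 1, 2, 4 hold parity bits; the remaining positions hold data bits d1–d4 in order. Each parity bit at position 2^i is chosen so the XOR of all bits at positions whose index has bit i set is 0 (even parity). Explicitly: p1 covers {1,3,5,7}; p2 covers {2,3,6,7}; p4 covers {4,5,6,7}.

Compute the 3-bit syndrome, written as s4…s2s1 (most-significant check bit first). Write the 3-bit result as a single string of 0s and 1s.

100

s1 (pos 1,3,5,7): 1⊕1⊕0⊕0 = 0
s2 (pos 2,3,6,7): 1⊕1⊕0⊕0 = 0
s4 (pos 4,5,6,7): 1⊕0⊕0⊕0 = 1
Syndrome s4…s1 = 100 → error at position 4.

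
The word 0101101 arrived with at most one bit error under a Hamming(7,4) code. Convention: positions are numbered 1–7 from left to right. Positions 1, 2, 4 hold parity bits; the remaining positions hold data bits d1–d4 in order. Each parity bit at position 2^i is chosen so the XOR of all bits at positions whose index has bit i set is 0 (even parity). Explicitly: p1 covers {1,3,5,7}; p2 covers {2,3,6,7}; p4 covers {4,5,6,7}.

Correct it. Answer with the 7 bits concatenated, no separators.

s1 (pos 1,3,5,7): 0⊕0⊕1⊕1 = 0
s2 (pos 2,3,6,7): 1⊕0⊕0⊕1 = 0
s4 (pos 4,5,6,7): 1⊕1⊕0⊕1 = 1
Syndrome s4…s1 = 100 → error at position 4.
Flip position 4: 0101101 → 0100101

0100101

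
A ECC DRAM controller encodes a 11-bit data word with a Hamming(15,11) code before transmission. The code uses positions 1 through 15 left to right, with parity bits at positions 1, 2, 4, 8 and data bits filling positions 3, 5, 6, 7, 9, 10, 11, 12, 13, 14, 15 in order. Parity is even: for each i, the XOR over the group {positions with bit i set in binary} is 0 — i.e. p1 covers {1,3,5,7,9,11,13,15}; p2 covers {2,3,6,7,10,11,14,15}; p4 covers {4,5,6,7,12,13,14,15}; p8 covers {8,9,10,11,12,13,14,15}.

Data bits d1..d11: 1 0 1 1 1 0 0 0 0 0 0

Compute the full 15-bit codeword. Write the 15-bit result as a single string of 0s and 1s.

Place data at non-parity positions: p1 p2 1 p4 0 1 1 p8 1 0 0 0 0 0 0
p1 (pos 1,3,5,7,9,11,13,15): XOR of data positions = 1⊕0⊕1⊕1⊕0⊕0⊕0 = 1
p2 (pos 2,3,6,7,10,11,14,15): XOR of data positions = 1⊕1⊕1⊕0⊕0⊕0⊕0 = 1
p4 (pos 4,5,6,7,12,13,14,15): XOR of data positions = 0⊕1⊕1⊕0⊕0⊕0⊕0 = 0
p8 (pos 8,9,10,11,12,13,14,15): XOR of data positions = 1⊕0⊕0⊕0⊕0⊕0⊕0 = 1
Codeword: 111001111000000

111001111000000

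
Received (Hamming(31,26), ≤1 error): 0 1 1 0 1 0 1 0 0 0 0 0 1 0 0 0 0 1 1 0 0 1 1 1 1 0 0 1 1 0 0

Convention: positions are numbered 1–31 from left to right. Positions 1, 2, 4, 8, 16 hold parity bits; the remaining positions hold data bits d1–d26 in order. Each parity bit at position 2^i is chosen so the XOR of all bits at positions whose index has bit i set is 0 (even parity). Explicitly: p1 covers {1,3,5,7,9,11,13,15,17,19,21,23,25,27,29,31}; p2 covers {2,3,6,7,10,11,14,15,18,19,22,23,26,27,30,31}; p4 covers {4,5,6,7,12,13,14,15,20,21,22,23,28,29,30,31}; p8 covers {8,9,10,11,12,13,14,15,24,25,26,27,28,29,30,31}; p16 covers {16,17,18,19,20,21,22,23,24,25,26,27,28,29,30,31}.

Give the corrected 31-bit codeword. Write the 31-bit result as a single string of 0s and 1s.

0110101000001100011001111001100

s1 (pos 1,3,5,7,9,11,13,15,17,19,21,23,25,27,29,31): 0⊕1⊕1⊕1⊕0⊕0⊕1⊕0⊕0⊕1⊕0⊕1⊕1⊕0⊕1⊕0 = 0
s2 (pos 2,3,6,7,10,11,14,15,18,19,22,23,26,27,30,31): 1⊕1⊕0⊕1⊕0⊕0⊕0⊕0⊕1⊕1⊕1⊕1⊕0⊕0⊕0⊕0 = 1
s4 (pos 4,5,6,7,12,13,14,15,20,21,22,23,28,29,30,31): 0⊕1⊕0⊕1⊕0⊕1⊕0⊕0⊕0⊕0⊕1⊕1⊕1⊕1⊕0⊕0 = 1
s8 (pos 8,9,10,11,12,13,14,15,24,25,26,27,28,29,30,31): 0⊕0⊕0⊕0⊕0⊕1⊕0⊕0⊕1⊕1⊕0⊕0⊕1⊕1⊕0⊕0 = 1
s16 (pos 16,17,18,19,20,21,22,23,24,25,26,27,28,29,30,31): 0⊕0⊕1⊕1⊕0⊕0⊕1⊕1⊕1⊕1⊕0⊕0⊕1⊕1⊕0⊕0 = 0
Syndrome s16…s1 = 01110 → error at position 14.
Flip position 14: 0110101000001000011001111001100 → 0110101000001100011001111001100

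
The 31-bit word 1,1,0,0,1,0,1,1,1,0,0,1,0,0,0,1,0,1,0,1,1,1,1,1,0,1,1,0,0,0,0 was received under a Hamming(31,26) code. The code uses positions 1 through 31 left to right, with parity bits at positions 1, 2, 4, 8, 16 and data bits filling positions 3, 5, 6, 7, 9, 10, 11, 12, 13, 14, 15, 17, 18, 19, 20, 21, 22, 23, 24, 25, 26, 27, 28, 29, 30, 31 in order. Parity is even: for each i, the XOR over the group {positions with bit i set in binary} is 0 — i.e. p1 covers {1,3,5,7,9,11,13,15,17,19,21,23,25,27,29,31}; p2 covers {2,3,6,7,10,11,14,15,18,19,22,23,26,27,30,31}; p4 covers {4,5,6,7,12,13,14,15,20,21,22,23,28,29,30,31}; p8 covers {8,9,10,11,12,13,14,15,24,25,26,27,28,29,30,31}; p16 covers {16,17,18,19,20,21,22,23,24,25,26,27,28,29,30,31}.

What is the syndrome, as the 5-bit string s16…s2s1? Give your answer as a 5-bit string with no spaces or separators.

s1 (pos 1,3,5,7,9,11,13,15,17,19,21,23,25,27,29,31): 1⊕0⊕1⊕1⊕1⊕0⊕0⊕0⊕0⊕0⊕1⊕1⊕0⊕1⊕0⊕0 = 1
s2 (pos 2,3,6,7,10,11,14,15,18,19,22,23,26,27,30,31): 1⊕0⊕0⊕1⊕0⊕0⊕0⊕0⊕1⊕0⊕1⊕1⊕1⊕1⊕0⊕0 = 1
s4 (pos 4,5,6,7,12,13,14,15,20,21,22,23,28,29,30,31): 0⊕1⊕0⊕1⊕1⊕0⊕0⊕0⊕1⊕1⊕1⊕1⊕0⊕0⊕0⊕0 = 1
s8 (pos 8,9,10,11,12,13,14,15,24,25,26,27,28,29,30,31): 1⊕1⊕0⊕0⊕1⊕0⊕0⊕0⊕1⊕0⊕1⊕1⊕0⊕0⊕0⊕0 = 0
s16 (pos 16,17,18,19,20,21,22,23,24,25,26,27,28,29,30,31): 1⊕0⊕1⊕0⊕1⊕1⊕1⊕1⊕1⊕0⊕1⊕1⊕0⊕0⊕0⊕0 = 1
Syndrome s16…s1 = 10111 → error at position 23.

10111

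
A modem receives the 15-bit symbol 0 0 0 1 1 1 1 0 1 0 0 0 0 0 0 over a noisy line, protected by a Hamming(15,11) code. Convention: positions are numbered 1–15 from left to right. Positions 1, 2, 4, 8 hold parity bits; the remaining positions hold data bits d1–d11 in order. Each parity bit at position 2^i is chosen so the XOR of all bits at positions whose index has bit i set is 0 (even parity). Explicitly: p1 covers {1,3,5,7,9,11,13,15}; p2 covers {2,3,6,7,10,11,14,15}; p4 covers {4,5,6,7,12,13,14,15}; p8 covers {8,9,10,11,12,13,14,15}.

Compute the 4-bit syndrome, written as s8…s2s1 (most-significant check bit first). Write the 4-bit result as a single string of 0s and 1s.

s1 (pos 1,3,5,7,9,11,13,15): 0⊕0⊕1⊕1⊕1⊕0⊕0⊕0 = 1
s2 (pos 2,3,6,7,10,11,14,15): 0⊕0⊕1⊕1⊕0⊕0⊕0⊕0 = 0
s4 (pos 4,5,6,7,12,13,14,15): 1⊕1⊕1⊕1⊕0⊕0⊕0⊕0 = 0
s8 (pos 8,9,10,11,12,13,14,15): 0⊕1⊕0⊕0⊕0⊕0⊕0⊕0 = 1
Syndrome s8…s1 = 1001 → error at position 9.

1001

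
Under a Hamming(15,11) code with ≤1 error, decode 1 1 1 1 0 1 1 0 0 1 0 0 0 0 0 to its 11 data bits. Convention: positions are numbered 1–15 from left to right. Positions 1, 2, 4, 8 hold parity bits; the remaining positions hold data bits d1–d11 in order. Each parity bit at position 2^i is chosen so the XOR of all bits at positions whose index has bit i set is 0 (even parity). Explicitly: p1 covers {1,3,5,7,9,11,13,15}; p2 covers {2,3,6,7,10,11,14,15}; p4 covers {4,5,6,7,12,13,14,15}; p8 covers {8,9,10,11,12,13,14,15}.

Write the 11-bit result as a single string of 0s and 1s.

10110100001

s1 (pos 1,3,5,7,9,11,13,15): 1⊕1⊕0⊕1⊕0⊕0⊕0⊕0 = 1
s2 (pos 2,3,6,7,10,11,14,15): 1⊕1⊕1⊕1⊕1⊕0⊕0⊕0 = 1
s4 (pos 4,5,6,7,12,13,14,15): 1⊕0⊕1⊕1⊕0⊕0⊕0⊕0 = 1
s8 (pos 8,9,10,11,12,13,14,15): 0⊕0⊕1⊕0⊕0⊕0⊕0⊕0 = 1
Syndrome s8…s1 = 1111 → error at position 15.
Flip position 15: 111101100100000 → 111101100100001
Read data bits from positions 3,5,6,7,9,10,11,12,13,14,15: 10110100001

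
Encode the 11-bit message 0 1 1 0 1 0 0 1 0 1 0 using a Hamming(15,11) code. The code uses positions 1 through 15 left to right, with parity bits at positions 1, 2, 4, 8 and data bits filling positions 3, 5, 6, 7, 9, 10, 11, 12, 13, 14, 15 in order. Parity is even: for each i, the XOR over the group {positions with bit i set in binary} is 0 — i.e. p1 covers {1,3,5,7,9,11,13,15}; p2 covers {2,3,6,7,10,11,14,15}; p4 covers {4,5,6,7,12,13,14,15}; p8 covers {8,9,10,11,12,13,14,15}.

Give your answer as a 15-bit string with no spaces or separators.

000011011001010

Place data at non-parity positions: p1 p2 0 p4 1 1 0 p8 1 0 0 1 0 1 0
p1 (pos 1,3,5,7,9,11,13,15): XOR of data positions = 0⊕1⊕0⊕1⊕0⊕0⊕0 = 0
p2 (pos 2,3,6,7,10,11,14,15): XOR of data positions = 0⊕1⊕0⊕0⊕0⊕1⊕0 = 0
p4 (pos 4,5,6,7,12,13,14,15): XOR of data positions = 1⊕1⊕0⊕1⊕0⊕1⊕0 = 0
p8 (pos 8,9,10,11,12,13,14,15): XOR of data positions = 1⊕0⊕0⊕1⊕0⊕1⊕0 = 1
Codeword: 000011011001010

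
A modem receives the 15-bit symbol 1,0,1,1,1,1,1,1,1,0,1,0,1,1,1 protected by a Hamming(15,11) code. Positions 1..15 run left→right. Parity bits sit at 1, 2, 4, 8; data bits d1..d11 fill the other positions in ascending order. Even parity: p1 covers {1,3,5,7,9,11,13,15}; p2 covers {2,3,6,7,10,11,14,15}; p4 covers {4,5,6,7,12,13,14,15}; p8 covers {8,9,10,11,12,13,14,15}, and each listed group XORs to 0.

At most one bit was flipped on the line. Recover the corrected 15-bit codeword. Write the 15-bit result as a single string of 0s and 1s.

s1 (pos 1,3,5,7,9,11,13,15): 1⊕1⊕1⊕1⊕1⊕1⊕1⊕1 = 0
s2 (pos 2,3,6,7,10,11,14,15): 0⊕1⊕1⊕1⊕0⊕1⊕1⊕1 = 0
s4 (pos 4,5,6,7,12,13,14,15): 1⊕1⊕1⊕1⊕0⊕1⊕1⊕1 = 1
s8 (pos 8,9,10,11,12,13,14,15): 1⊕1⊕0⊕1⊕0⊕1⊕1⊕1 = 0
Syndrome s8…s1 = 0100 → error at position 4.
Flip position 4: 101111111010111 → 101011111010111

101011111010111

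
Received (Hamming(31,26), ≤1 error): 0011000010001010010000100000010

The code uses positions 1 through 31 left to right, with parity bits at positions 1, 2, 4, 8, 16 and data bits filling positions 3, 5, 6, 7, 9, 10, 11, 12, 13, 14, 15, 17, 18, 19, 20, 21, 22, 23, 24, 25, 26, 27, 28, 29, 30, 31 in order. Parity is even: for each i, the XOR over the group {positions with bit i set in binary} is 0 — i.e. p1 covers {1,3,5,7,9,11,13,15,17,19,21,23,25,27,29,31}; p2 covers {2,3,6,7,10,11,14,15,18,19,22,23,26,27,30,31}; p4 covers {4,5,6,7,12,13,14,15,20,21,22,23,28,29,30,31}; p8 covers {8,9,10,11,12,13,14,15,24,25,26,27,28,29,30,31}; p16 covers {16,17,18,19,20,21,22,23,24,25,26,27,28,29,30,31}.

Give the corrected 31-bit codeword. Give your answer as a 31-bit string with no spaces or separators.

s1 (pos 1,3,5,7,9,11,13,15,17,19,21,23,25,27,29,31): 0⊕1⊕0⊕0⊕1⊕0⊕1⊕1⊕0⊕0⊕0⊕1⊕0⊕0⊕0⊕0 = 1
s2 (pos 2,3,6,7,10,11,14,15,18,19,22,23,26,27,30,31): 0⊕1⊕0⊕0⊕0⊕0⊕0⊕1⊕1⊕0⊕0⊕1⊕0⊕0⊕1⊕0 = 1
s4 (pos 4,5,6,7,12,13,14,15,20,21,22,23,28,29,30,31): 1⊕0⊕0⊕0⊕0⊕1⊕0⊕1⊕0⊕0⊕0⊕1⊕0⊕0⊕1⊕0 = 1
s8 (pos 8,9,10,11,12,13,14,15,24,25,26,27,28,29,30,31): 0⊕1⊕0⊕0⊕0⊕1⊕0⊕1⊕0⊕0⊕0⊕0⊕0⊕0⊕1⊕0 = 0
s16 (pos 16,17,18,19,20,21,22,23,24,25,26,27,28,29,30,31): 0⊕0⊕1⊕0⊕0⊕0⊕0⊕1⊕0⊕0⊕0⊕0⊕0⊕0⊕1⊕0 = 1
Syndrome s16…s1 = 10111 → error at position 23.
Flip position 23: 0011000010001010010000100000010 → 0011000010001010010000000000010

0011000010001010010000000000010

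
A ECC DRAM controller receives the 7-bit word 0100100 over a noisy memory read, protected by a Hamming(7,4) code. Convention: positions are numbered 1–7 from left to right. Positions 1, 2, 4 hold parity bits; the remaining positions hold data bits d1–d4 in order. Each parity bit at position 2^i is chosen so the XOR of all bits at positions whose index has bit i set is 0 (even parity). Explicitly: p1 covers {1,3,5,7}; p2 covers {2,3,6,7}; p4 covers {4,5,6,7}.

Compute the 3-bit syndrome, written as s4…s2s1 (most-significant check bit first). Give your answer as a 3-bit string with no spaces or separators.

111

s1 (pos 1,3,5,7): 0⊕0⊕1⊕0 = 1
s2 (pos 2,3,6,7): 1⊕0⊕0⊕0 = 1
s4 (pos 4,5,6,7): 0⊕1⊕0⊕0 = 1
Syndrome s4…s1 = 111 → error at position 7.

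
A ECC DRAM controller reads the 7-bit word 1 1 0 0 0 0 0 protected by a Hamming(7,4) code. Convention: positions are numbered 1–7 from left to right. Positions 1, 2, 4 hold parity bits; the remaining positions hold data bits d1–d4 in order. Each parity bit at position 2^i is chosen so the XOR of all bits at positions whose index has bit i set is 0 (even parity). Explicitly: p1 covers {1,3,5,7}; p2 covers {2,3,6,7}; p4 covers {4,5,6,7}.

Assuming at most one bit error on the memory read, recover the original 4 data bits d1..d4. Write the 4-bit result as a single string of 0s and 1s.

1000

s1 (pos 1,3,5,7): 1⊕0⊕0⊕0 = 1
s2 (pos 2,3,6,7): 1⊕0⊕0⊕0 = 1
s4 (pos 4,5,6,7): 0⊕0⊕0⊕0 = 0
Syndrome s4…s1 = 011 → error at position 3.
Flip position 3: 1100000 → 1110000
Read data bits from positions 3,5,6,7: 1000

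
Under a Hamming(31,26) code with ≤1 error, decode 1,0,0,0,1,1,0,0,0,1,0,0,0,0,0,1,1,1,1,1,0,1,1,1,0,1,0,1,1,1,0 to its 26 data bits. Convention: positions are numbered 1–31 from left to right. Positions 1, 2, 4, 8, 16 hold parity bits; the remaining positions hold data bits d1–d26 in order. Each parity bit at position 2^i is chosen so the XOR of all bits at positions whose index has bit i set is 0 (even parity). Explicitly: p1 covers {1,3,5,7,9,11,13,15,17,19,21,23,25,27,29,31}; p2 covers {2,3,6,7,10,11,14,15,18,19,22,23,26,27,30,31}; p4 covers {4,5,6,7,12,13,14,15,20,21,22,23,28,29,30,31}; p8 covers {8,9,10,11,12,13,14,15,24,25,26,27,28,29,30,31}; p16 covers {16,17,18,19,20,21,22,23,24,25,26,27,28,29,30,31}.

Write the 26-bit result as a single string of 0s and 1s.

s1 (pos 1,3,5,7,9,11,13,15,17,19,21,23,25,27,29,31): 1⊕0⊕1⊕0⊕0⊕0⊕0⊕0⊕1⊕1⊕0⊕1⊕0⊕0⊕1⊕0 = 0
s2 (pos 2,3,6,7,10,11,14,15,18,19,22,23,26,27,30,31): 0⊕0⊕1⊕0⊕1⊕0⊕0⊕0⊕1⊕1⊕1⊕1⊕1⊕0⊕1⊕0 = 0
s4 (pos 4,5,6,7,12,13,14,15,20,21,22,23,28,29,30,31): 0⊕1⊕1⊕0⊕0⊕0⊕0⊕0⊕1⊕0⊕1⊕1⊕1⊕1⊕1⊕0 = 0
s8 (pos 8,9,10,11,12,13,14,15,24,25,26,27,28,29,30,31): 0⊕0⊕1⊕0⊕0⊕0⊕0⊕0⊕1⊕0⊕1⊕0⊕1⊕1⊕1⊕0 = 0
s16 (pos 16,17,18,19,20,21,22,23,24,25,26,27,28,29,30,31): 1⊕1⊕1⊕1⊕1⊕0⊕1⊕1⊕1⊕0⊕1⊕0⊕1⊕1⊕1⊕0 = 0
Syndrome s16…s1 = 00000 → no error.
Read data bits from positions 3,5,6,7,9,10,11,12,13,14,15,17,18,19,20,21,22,23,24,25,26,27,28,29,30,31: 01100100000111101110101110

01100100000111101110101110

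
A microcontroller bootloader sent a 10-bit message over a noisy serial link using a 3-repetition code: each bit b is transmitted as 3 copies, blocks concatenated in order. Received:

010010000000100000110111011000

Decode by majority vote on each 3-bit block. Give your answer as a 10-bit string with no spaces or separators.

0000001110

Block 1 (010): 1 one → 0
Block 2 (010): 1 one → 0
Block 3 (000): 0 ones → 0
Block 4 (000): 0 ones → 0
Block 5 (100): 1 one → 0
Block 6 (000): 0 ones → 0
Block 7 (110): 2 ones → 1
Block 8 (111): 3 ones → 1
Block 9 (011): 2 ones → 1
Block 10 (000): 0 ones → 0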